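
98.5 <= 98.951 True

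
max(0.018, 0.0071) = 0.018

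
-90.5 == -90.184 False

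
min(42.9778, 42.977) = 42.977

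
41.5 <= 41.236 False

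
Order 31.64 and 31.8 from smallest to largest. 31.64, 31.8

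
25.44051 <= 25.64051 True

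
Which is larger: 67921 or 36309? 67921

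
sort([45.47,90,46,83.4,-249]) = [-249,45.47,46,83.4,90]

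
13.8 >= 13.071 True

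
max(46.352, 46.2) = 46.352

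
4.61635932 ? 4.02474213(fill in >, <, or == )>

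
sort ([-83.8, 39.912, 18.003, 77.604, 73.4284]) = [-83.8, 18.003, 39.912, 73.4284, 77.604]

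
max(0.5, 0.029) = 0.5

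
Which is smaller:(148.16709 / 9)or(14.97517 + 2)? (148.16709 / 9)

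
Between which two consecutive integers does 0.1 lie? 0 and 1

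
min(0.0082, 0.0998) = 0.0082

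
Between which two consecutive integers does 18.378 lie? 18 and 19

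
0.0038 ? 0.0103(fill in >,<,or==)<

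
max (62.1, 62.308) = 62.308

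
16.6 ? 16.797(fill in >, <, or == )<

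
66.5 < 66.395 False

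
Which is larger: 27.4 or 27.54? 27.54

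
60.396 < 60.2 False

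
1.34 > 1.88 False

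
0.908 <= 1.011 True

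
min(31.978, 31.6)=31.6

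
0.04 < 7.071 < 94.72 True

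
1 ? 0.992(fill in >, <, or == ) >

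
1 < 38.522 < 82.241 True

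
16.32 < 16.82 True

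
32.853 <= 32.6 False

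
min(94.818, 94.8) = 94.8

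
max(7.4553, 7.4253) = 7.4553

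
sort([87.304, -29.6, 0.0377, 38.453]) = [-29.6, 0.0377, 38.453, 87.304]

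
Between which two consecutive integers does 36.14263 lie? 36 and 37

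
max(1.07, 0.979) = 1.07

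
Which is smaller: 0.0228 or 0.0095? 0.0095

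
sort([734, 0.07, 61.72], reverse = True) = [734, 61.72, 0.07]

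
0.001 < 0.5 True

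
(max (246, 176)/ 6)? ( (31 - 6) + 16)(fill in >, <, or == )==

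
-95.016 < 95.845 True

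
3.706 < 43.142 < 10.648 False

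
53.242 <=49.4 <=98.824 False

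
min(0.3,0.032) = 0.032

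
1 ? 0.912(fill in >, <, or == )>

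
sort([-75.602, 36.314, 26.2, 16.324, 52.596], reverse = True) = [52.596, 36.314, 26.2, 16.324, -75.602]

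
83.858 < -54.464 False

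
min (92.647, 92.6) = 92.6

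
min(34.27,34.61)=34.27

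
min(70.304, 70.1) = 70.1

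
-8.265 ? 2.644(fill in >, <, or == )<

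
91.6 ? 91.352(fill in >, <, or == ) >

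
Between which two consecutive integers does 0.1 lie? 0 and 1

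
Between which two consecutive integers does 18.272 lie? 18 and 19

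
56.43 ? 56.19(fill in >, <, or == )>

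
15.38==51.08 False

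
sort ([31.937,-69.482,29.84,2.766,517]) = [-69.482,2.766,29.84,31.937,517]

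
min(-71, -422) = -422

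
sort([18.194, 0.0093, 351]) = [0.0093, 18.194, 351]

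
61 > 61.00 False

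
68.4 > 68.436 False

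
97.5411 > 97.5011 True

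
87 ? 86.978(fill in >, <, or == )>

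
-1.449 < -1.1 True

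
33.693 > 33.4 True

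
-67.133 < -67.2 False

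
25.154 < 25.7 True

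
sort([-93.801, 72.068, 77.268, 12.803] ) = [-93.801, 12.803, 72.068, 77.268]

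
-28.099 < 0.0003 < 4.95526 True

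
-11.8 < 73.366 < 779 True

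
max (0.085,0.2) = 0.2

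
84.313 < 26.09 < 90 False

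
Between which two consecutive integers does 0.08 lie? 0 and 1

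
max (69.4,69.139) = 69.4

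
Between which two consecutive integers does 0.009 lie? 0 and 1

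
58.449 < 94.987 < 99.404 True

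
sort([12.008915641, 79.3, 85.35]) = [12.008915641, 79.3, 85.35]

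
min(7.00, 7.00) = 7.00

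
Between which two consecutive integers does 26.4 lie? 26 and 27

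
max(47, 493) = 493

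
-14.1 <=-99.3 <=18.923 False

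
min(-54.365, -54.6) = -54.6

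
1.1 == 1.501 False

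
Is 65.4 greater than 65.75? No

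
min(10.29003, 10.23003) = 10.23003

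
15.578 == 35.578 False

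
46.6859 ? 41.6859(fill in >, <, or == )>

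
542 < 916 True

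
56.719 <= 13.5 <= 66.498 False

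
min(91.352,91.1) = 91.1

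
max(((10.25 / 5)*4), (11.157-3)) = 8.2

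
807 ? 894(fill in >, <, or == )<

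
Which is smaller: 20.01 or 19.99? 19.99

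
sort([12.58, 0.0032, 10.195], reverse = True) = [12.58, 10.195, 0.0032]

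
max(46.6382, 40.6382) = 46.6382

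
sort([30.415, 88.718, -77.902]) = [-77.902, 30.415, 88.718]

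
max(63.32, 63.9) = 63.9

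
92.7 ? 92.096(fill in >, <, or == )>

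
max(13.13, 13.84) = 13.84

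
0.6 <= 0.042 False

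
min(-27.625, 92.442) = -27.625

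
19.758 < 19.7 False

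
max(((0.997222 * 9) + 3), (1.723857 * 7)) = 12.066999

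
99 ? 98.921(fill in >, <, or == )>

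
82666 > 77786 True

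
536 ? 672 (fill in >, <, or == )<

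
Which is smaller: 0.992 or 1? 0.992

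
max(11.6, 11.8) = 11.8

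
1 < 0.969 False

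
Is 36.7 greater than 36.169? Yes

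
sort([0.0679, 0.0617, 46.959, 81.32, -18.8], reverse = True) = [81.32, 46.959, 0.0679, 0.0617, -18.8]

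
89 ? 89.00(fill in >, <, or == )==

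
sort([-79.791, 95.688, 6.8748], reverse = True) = [95.688, 6.8748, -79.791]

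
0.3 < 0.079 False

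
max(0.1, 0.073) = 0.1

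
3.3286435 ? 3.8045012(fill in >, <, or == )<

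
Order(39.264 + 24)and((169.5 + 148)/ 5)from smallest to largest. (39.264 + 24), ((169.5 + 148)/ 5)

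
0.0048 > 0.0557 False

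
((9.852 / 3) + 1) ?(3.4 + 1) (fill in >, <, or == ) <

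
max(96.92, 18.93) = 96.92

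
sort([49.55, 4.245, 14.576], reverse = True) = [49.55, 14.576, 4.245]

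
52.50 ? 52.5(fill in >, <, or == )==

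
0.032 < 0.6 True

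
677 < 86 False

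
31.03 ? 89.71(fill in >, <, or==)<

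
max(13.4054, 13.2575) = 13.4054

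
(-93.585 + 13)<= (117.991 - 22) True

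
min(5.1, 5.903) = 5.1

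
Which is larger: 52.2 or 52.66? 52.66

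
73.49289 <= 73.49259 False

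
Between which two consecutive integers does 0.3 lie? 0 and 1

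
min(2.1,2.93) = 2.1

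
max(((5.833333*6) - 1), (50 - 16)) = 34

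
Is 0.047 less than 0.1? Yes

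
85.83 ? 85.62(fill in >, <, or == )>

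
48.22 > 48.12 True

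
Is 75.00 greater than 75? No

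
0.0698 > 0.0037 True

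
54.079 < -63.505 False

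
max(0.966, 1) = 1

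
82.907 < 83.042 True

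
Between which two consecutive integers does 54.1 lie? 54 and 55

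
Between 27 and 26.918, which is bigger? 27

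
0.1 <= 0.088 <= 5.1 False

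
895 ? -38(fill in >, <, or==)>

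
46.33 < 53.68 True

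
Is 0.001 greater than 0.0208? No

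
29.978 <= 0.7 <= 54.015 False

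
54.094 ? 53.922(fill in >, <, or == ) >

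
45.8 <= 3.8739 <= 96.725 False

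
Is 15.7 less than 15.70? No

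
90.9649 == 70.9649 False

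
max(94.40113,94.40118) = 94.40118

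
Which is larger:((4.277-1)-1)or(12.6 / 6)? ((4.277-1)-1)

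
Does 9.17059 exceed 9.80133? No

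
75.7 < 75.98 True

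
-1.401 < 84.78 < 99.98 True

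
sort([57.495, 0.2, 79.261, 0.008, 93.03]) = [0.008, 0.2, 57.495, 79.261, 93.03]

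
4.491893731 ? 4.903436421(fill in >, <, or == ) <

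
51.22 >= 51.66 False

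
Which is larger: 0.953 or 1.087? 1.087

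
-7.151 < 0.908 True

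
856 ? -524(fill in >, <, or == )>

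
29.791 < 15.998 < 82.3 False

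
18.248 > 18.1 True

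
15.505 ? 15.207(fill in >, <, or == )>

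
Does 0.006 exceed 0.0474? No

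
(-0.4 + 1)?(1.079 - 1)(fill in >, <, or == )>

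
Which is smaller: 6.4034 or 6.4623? 6.4034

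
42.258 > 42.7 False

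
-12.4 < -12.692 False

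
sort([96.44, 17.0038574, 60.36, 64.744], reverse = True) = [96.44, 64.744, 60.36, 17.0038574]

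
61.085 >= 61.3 False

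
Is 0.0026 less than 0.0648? Yes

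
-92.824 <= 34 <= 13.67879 False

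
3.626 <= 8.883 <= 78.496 True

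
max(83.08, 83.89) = 83.89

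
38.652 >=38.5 True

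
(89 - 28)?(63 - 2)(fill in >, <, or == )==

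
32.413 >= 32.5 False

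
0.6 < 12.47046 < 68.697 True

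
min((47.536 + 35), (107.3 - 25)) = 82.3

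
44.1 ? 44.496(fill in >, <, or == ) <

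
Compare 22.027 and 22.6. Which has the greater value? 22.6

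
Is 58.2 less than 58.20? No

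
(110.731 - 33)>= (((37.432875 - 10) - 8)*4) False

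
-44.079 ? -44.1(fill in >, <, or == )>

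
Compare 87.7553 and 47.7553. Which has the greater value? 87.7553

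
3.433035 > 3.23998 True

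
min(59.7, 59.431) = 59.431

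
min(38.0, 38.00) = 38.0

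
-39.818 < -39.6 True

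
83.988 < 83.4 False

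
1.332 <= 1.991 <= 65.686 True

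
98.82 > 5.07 True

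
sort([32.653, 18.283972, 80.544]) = [18.283972, 32.653, 80.544]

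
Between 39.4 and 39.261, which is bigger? 39.4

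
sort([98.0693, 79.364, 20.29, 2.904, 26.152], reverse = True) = [98.0693, 79.364, 26.152, 20.29, 2.904]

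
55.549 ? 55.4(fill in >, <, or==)>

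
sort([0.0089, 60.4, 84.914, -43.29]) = [-43.29, 0.0089, 60.4, 84.914]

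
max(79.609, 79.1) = 79.609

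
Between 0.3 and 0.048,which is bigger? 0.3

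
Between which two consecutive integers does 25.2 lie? 25 and 26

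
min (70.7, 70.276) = 70.276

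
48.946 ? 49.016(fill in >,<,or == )<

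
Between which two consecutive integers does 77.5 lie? 77 and 78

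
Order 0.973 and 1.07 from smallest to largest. 0.973, 1.07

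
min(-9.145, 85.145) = -9.145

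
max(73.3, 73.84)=73.84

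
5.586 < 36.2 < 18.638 False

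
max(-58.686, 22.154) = 22.154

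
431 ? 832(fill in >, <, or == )<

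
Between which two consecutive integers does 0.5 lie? 0 and 1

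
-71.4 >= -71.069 False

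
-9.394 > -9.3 False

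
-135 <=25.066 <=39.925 True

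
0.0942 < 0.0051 False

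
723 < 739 True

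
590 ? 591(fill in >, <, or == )<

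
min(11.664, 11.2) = 11.2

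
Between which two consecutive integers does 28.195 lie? 28 and 29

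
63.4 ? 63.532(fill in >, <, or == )<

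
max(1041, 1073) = 1073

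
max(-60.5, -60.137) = -60.137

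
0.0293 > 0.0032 True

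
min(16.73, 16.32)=16.32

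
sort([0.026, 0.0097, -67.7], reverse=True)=[0.026, 0.0097, -67.7]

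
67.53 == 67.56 False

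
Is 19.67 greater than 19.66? Yes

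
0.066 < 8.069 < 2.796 False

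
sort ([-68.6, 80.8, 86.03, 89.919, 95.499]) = [-68.6, 80.8, 86.03, 89.919, 95.499]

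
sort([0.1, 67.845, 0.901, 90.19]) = [0.1, 0.901, 67.845, 90.19]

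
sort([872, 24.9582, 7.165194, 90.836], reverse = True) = [872, 90.836, 24.9582, 7.165194]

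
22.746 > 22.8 False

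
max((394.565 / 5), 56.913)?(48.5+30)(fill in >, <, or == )>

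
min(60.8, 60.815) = 60.8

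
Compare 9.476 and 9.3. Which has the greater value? 9.476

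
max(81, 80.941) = 81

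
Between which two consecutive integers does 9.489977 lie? 9 and 10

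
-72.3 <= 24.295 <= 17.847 False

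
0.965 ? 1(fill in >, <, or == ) <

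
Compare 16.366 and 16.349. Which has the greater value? 16.366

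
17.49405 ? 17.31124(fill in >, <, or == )>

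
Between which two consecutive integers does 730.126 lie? 730 and 731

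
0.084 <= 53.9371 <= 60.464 True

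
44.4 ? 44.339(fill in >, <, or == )>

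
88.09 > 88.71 False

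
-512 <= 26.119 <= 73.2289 True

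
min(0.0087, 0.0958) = 0.0087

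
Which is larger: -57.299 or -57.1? -57.1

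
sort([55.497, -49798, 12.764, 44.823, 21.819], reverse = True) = [55.497, 44.823, 21.819, 12.764, -49798]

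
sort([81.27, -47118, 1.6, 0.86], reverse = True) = [81.27, 1.6, 0.86, -47118]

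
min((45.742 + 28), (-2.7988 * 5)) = -13.994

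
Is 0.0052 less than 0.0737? Yes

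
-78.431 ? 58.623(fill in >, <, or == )<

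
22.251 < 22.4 True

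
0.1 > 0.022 True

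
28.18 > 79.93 False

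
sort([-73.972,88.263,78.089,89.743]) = [-73.972,78.089,88.263,89.743]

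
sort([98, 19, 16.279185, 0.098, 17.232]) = [0.098, 16.279185, 17.232, 19, 98]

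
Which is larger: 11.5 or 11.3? 11.5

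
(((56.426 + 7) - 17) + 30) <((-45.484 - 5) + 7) False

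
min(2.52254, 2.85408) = 2.52254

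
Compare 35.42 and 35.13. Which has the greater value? 35.42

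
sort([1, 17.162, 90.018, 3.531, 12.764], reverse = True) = [90.018, 17.162, 12.764, 3.531, 1]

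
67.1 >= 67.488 False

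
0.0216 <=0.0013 False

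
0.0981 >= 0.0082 True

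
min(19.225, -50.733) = -50.733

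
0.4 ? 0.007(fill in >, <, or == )>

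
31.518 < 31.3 False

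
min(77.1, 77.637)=77.1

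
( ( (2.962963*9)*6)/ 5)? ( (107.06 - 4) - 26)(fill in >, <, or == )<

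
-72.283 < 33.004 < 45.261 True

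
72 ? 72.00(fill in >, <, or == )==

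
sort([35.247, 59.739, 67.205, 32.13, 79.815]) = [32.13, 35.247, 59.739, 67.205, 79.815]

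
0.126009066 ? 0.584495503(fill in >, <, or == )<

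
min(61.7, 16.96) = 16.96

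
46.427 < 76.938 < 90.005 True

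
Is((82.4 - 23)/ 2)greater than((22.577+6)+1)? Yes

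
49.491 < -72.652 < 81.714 False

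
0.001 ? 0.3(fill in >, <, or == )<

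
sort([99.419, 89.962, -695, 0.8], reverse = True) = [99.419, 89.962, 0.8, -695]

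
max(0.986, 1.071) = 1.071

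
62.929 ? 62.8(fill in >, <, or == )>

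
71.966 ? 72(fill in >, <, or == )<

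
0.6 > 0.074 True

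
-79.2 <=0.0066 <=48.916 True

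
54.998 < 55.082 True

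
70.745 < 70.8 True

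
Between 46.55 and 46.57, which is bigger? 46.57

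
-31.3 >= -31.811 True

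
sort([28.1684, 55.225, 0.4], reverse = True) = [55.225, 28.1684, 0.4]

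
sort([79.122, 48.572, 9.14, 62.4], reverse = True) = [79.122, 62.4, 48.572, 9.14]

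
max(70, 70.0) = 70.0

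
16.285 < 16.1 False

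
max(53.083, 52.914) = 53.083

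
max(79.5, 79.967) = 79.967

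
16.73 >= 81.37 False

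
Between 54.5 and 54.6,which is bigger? 54.6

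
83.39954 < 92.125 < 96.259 True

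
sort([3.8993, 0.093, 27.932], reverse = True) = [27.932, 3.8993, 0.093]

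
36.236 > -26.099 True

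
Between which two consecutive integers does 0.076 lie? 0 and 1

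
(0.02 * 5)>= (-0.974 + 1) True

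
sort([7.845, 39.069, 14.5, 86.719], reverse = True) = [86.719, 39.069, 14.5, 7.845]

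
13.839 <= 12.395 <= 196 False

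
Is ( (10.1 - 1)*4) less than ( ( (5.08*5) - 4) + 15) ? No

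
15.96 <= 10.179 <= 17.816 False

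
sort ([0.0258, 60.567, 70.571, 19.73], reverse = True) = [70.571, 60.567, 19.73, 0.0258]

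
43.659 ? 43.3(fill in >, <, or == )>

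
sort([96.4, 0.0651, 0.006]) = [0.006, 0.0651, 96.4]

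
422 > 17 True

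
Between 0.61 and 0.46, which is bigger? 0.61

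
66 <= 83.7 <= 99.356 True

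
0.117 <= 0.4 True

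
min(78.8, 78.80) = 78.8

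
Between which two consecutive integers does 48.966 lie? 48 and 49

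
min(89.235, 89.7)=89.235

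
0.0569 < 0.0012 False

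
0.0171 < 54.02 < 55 True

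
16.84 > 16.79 True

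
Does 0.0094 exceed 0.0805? No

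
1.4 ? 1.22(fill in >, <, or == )>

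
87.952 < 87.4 False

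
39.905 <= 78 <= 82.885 True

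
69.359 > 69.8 False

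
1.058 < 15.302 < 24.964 True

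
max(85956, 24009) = 85956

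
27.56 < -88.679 False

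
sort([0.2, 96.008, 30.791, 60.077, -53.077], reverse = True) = [96.008, 60.077, 30.791, 0.2, -53.077]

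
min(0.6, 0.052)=0.052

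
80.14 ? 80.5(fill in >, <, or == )<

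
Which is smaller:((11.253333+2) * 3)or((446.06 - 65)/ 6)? ((11.253333+2) * 3)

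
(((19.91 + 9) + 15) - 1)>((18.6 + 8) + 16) True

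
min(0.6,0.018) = 0.018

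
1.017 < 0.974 False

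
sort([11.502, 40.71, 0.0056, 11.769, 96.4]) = [0.0056, 11.502, 11.769, 40.71, 96.4]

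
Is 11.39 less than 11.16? No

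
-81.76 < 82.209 True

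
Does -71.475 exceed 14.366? No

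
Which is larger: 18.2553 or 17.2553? 18.2553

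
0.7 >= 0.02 True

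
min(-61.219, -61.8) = -61.8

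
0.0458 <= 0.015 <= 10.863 False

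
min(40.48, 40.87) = 40.48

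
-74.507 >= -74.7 True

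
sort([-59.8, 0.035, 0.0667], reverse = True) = [0.0667, 0.035, -59.8]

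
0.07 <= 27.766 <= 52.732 True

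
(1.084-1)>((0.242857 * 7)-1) False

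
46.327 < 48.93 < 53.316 True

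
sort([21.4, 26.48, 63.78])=[21.4, 26.48, 63.78]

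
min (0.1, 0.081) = 0.081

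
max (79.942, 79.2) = 79.942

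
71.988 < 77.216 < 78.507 True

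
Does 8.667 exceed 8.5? Yes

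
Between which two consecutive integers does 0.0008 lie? 0 and 1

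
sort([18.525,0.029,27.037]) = [0.029,18.525,27.037]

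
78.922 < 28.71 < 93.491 False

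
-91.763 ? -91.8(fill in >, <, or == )>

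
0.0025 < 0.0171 True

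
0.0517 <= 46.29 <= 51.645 True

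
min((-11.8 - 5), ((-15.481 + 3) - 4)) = -16.8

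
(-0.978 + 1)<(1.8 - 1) True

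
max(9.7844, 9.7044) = 9.7844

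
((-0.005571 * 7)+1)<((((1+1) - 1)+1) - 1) True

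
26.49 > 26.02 True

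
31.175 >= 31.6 False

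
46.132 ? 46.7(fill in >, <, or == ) <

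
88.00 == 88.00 True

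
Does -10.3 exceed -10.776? Yes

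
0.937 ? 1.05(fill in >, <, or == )<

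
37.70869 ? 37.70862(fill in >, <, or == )>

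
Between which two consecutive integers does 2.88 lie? 2 and 3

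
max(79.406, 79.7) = 79.7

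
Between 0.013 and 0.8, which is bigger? 0.8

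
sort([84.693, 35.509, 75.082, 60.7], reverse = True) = [84.693, 75.082, 60.7, 35.509]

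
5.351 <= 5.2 False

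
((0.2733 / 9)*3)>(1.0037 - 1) True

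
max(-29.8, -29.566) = -29.566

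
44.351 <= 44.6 True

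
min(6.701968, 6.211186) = 6.211186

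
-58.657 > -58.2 False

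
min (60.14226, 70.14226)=60.14226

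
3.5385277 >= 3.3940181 True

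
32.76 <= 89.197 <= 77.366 False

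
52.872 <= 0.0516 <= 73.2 False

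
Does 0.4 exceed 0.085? Yes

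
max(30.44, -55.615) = 30.44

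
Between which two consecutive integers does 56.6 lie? 56 and 57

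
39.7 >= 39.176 True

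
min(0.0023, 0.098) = 0.0023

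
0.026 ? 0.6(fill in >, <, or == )<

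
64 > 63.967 True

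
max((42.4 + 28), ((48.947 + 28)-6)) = 70.947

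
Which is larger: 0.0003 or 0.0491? 0.0491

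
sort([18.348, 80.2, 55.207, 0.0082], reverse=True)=[80.2, 55.207, 18.348, 0.0082]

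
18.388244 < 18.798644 True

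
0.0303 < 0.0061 False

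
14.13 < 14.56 True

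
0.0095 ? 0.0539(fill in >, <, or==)<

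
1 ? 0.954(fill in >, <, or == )>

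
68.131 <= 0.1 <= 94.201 False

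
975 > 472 True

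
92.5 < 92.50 False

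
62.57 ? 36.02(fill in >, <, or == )>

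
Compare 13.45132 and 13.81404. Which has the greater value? 13.81404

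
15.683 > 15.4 True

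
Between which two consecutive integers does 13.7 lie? 13 and 14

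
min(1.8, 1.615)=1.615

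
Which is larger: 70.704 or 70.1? 70.704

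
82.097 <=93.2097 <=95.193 True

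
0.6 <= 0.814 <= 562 True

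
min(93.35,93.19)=93.19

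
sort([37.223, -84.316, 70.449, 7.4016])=[-84.316, 7.4016, 37.223, 70.449]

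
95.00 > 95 False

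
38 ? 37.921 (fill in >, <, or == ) >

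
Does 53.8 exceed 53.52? Yes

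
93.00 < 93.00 False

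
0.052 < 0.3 True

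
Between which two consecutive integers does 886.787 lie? 886 and 887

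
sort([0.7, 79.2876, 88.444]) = [0.7, 79.2876, 88.444]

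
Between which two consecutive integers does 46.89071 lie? 46 and 47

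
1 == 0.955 False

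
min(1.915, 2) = 1.915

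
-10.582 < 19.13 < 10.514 False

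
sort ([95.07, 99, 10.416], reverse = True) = [99, 95.07, 10.416]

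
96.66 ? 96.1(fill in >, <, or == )>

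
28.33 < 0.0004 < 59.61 False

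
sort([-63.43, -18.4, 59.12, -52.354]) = [-63.43, -52.354, -18.4, 59.12]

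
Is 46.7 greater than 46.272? Yes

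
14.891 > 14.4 True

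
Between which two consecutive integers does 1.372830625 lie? 1 and 2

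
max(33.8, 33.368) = 33.8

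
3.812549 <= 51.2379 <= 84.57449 True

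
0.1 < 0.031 False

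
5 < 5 False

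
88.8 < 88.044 False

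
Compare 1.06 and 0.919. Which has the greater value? 1.06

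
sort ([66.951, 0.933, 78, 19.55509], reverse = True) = [78, 66.951, 19.55509, 0.933]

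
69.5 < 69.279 False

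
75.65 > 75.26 True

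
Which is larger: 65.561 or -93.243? 65.561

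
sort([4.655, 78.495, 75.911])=[4.655, 75.911, 78.495]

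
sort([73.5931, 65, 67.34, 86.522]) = [65, 67.34, 73.5931, 86.522]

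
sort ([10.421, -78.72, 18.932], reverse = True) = [18.932, 10.421, -78.72]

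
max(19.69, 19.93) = 19.93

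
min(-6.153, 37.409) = -6.153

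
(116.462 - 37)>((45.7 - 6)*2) True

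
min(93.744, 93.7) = 93.7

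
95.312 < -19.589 False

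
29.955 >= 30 False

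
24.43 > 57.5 False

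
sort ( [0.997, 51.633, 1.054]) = [0.997, 1.054, 51.633]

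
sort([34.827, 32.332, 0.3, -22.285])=[-22.285, 0.3, 32.332, 34.827]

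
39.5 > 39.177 True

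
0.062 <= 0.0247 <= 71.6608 False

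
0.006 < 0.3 True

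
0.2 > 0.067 True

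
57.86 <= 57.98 True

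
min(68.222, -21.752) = -21.752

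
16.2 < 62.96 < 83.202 True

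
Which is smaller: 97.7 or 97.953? 97.7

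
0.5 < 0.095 False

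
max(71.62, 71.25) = 71.62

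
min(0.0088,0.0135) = 0.0088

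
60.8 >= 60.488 True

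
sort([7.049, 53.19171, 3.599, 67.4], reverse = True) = [67.4, 53.19171, 7.049, 3.599]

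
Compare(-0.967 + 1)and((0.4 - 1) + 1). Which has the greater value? ((0.4 - 1) + 1)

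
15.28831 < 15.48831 True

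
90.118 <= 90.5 True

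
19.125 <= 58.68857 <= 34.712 False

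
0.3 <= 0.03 False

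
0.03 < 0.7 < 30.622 True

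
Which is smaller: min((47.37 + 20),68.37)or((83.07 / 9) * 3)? ((83.07 / 9) * 3)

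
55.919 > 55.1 True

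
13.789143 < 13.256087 False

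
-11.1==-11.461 False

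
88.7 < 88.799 True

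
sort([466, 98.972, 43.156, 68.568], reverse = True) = [466, 98.972, 68.568, 43.156]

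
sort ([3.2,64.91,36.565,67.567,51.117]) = [3.2,36.565,51.117,64.91,67.567]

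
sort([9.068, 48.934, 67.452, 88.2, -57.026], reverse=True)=[88.2, 67.452, 48.934, 9.068, -57.026]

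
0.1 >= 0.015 True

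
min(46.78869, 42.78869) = 42.78869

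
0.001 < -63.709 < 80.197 False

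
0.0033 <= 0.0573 True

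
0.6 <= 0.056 False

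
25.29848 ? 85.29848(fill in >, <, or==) <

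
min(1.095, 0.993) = 0.993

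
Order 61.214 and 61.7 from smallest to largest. 61.214,61.7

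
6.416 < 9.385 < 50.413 True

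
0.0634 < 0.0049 False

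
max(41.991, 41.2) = 41.991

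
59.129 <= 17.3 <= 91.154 False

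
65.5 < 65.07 False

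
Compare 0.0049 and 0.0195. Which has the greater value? 0.0195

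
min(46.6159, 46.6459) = 46.6159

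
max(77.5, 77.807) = 77.807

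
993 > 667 True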